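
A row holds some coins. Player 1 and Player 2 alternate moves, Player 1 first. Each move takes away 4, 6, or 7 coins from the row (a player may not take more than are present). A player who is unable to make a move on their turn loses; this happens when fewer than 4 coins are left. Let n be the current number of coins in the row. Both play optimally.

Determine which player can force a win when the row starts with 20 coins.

Build the W/L table. Terminal = L. A non-terminal position is W if it has a move to some L; otherwise it is L.
n=0: no move → L
n=1: no move → L
n=2: no move → L
n=3: no move → L
n=4: reaches L-position 0 → W
n=5: reaches L-position 1 → W
n=6: reaches L-position 2 → W
n=7: reaches L-position 3 → W
n=8: reaches L-position 2 → W
n=9: reaches L-position 3 → W
n=10: reaches L-position 3 → W
n=11: only reaches 7(W), 5(W), 4(W), all W → L
n=12: only reaches 8(W), 6(W), 5(W), all W → L
n=13: only reaches 9(W), 7(W), 6(W), all W → L
n=14: only reaches 10(W), 8(W), 7(W), all W → L
n=15: reaches L-position 11 → W
n=16: reaches L-position 12 → W
n=17: reaches L-position 13 → W
n=18: reaches L-position 14 → W
n=19: reaches L-position 13 → W
n=20: reaches L-position 14 → W
The starting position 20 is W: Player 1 should remove 6, leaving 14, handing over an L position.

Player 1 wins.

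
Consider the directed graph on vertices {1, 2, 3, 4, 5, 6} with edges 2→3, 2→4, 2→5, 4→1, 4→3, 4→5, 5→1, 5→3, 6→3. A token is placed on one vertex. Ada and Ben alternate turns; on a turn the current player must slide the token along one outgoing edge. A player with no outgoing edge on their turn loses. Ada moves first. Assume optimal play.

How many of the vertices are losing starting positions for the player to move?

Positions with no move are L. A position that does have a move is losing for the player to move precisely when every available move leads to a winning position for the opponent. Fill in the labels:
Every edge goes from a vertex to one that appears earlier in the order 1, 3, 5, 4, 2, 6, so processing vertices in that order labels each vertex after all of its successors.
1: no outgoing edge → L
3: no outgoing edge → L
5: W (go to 3, an L position)
4: W (go to 3, an L position)
2: W (go to 3, an L position)
6: W (go to 3, an L position)
The L vertices are 1, 3; that is 2 in all.

2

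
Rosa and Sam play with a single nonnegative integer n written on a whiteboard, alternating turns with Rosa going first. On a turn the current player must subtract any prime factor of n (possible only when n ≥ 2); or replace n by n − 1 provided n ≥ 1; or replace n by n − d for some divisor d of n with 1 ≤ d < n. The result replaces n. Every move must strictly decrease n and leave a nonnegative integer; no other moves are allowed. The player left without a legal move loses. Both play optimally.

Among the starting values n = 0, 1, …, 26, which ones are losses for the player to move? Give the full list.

0, 4, 9, 14, 20, 26

Label each position W (a win for the player to move) or L (a loss). A position with no legal move is L; any other position is W exactly when some move reaches an L, and L when every move reaches a W.
n=0: no move → L
n=1: →0(L), so W
n=2: →0(L), so W
n=3: →0(L), so W
n=4: →2(W), 3(W) — all W, so L
n=5: →0(L), so W
n=6: →4(L), so W
n=7: →0(L), so W
n=8: →4(L), so W
n=9: →6(W), 8(W) — all W, so L
n=10: →9(L), so W
n=11: →0(L), so W
n=12: →9(L), so W
n=13: →0(L), so W
n=14: →7(W), 12(W), 13(W) — all W, so L
n=15: →14(L), so W
n=16: →14(L), so W
n=17: →0(L), so W
n=18: →9(L), so W
n=19: →0(L), so W
n=20: →10(W), 15(W), 16(W), 18(W), 19(W) — all W, so L
n=21: →14(L), so W
n=22: →20(L), so W
n=23: →0(L), so W
n=24: →20(L), so W
n=25: →20(L), so W
n=26: →13(W), 24(W), 25(W) — all W, so L
Reading off the rows marked L gives the requested list; there are 6 such values of n.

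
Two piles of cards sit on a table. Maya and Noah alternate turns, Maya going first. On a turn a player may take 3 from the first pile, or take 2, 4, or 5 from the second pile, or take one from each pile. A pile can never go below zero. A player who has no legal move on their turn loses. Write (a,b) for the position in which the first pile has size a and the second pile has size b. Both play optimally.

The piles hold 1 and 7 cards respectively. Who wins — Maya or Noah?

Maya wins.

Compute win/loss labels from the base case upward. A position with no move is L. Any other position is W if it can reach an L in one move, else L.
No move ever increases a pile, so every position that can arise here has a ≤ 1 and b ≤ 7; it is enough to label the cells with 0 ≤ a ≤ 1 and 0 ≤ b ≤ 7.
Every move lowers a or b (never raises either), so fill the grid row by row in increasing a, and left to right within a row: each cell's successors are then already labelled.
      b=0  b=1  b=2  b=3  b=4  b=5  b=6  b=7
a=0:    L    L    W    W    W    W    W    L
a=1:    L    W    W    L    W    W    L    W
Cells with no legal move (terminal, hence L): (0,0), (0,1), (1,0).
The remaining L cells, each justified by listing all of its moves:
(0,7): →(0,5)(W), (0,3)(W), (0,2)(W) — all W, so L
(1,3): →(1,1)(W), (0,2)(W) — all W, so L
(1,6): →(1,4)(W), (1,2)(W), (1,1)(W), (0,5)(W) — all W, so L
Every other cell has at least one move into one of the L cells above, so it is W.
From (1,7) Maya can move to (1,3), reaching an L position.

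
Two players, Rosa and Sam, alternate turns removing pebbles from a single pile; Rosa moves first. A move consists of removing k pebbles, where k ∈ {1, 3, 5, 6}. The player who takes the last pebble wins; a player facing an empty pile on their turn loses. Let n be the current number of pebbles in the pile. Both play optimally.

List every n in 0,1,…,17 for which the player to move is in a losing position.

Work bottom-up. With no move the player to move loses. Otherwise the position is W if at least one move leads to an L position for the opponent, and L if every move leads to a W.
n=0: no move → L
n=1: W (go to 0, an L position)
n=2: L (sole option 1(W) is W)
n=3: W (go to 2, an L position)
n=4: L (options 3(W), 1(W) are all W)
n=5: W (go to 4, an L position)
n=6: W (go to 0, an L position)
n=7: W (go to 4, an L position)
n=8: W (go to 2, an L position)
n=9: W (go to 4, an L position)
n=10: W (go to 4, an L position)
n=11: L (options 10(W), 8(W), 6(W), 5(W) are all W)
n=12: W (go to 11, an L position)
n=13: L (options 12(W), 10(W), 8(W), 7(W) are all W)
n=14: W (go to 13, an L position)
n=15: L (options 14(W), 12(W), 10(W), 9(W) are all W)
n=16: W (go to 15, an L position)
n=17: W (go to 11, an L position)
The losing starting values of n are exactly the entries labelled L in this table (6 of them).

0, 2, 4, 11, 13, 15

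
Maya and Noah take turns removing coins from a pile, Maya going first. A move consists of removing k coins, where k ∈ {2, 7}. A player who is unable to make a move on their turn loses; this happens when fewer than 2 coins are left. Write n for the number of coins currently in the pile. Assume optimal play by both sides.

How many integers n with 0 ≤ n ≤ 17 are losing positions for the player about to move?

Positions with no move are L. A position that does have a move is losing for the player to move precisely when every available move leads to a winning position for the opponent. Fill in the labels:
n=0: no move → L
n=1: no move → L
n=2: can move to 0, which is L ⇒ W
n=3: can move to 1, which is L ⇒ W
n=4: the only move is to 2(W), a W ⇒ L
n=5: the only move is to 3(W), a W ⇒ L
n=6: can move to 4, which is L ⇒ W
n=7: can move to 5, which is L ⇒ W
n=8: can move to 1, which is L ⇒ W
n=9: moves to 7(W), 2(W); every one is W ⇒ L
n=10: moves to 8(W), 3(W); every one is W ⇒ L
n=11: can move to 9, which is L ⇒ W
n=12: can move to 10, which is L ⇒ W
n=13: moves to 11(W), 6(W); every one is W ⇒ L
n=14: moves to 12(W), 7(W); every one is W ⇒ L
n=15: can move to 13, which is L ⇒ W
n=16: can move to 14, which is L ⇒ W
n=17: can move to 10, which is L ⇒ W
L entries with 0 ≤ n ≤ 17: n = 0, 1, 4, 5, 9, 10, 13, 14; that makes 8.

8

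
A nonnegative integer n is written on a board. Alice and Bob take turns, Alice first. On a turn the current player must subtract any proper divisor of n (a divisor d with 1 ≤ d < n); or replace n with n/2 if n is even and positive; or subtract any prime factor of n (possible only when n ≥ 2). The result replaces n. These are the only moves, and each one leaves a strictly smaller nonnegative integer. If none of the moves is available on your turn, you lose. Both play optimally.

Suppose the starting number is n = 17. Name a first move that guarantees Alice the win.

Move to 0.

Classify positions by backward induction: terminal positions (no move available) are L. From any other position, the mover wins iff some move reaches an L.
n=0: no move → L
n=1: no move → L
n=2: W (go to 0, an L position)
n=3: W (go to 0, an L position)
n=4: L (options 2(W), 3(W) are all W)
n=5: W (go to 0, an L position)
n=6: W (go to 4, an L position)
n=7: W (go to 0, an L position)
n=8: W (go to 4, an L position)
n=9: L (options 6(W), 8(W) are all W)
n=10: W (go to 9, an L position)
n=11: W (go to 0, an L position)
n=12: W (go to 9, an L position)
n=13: W (go to 0, an L position)
n=14: L (options 7(W), 12(W), 13(W) are all W)
n=15: W (go to 14, an L position)
n=16: W (go to 14, an L position)
n=17: W (go to 0, an L position)
From 17, the L positions reachable in one move are: 0.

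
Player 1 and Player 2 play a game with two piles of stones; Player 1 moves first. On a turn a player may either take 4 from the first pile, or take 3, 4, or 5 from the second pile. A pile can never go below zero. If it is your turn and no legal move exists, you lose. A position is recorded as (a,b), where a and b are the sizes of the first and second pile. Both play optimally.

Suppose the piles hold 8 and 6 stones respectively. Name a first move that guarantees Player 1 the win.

Build the W/L table. Terminal = L. A non-terminal position is W if it has a move to some L; otherwise it is L.
No move ever increases a pile, so every position that can arise here has a ≤ 8 and b ≤ 6; it is enough to label the cells with 0 ≤ a ≤ 8 and 0 ≤ b ≤ 6.
Every move lowers a or b (never raises either), so fill the grid row by row in increasing a, and left to right within a row: each cell's successors are then already labelled.
      b=0  b=1  b=2  b=3  b=4  b=5  b=6
a=0:    L    L    L    W    W    W    W
a=1:    L    L    L    W    W    W    W
a=2:    L    L    L    W    W    W    W
a=3:    L    L    L    W    W    W    W
a=4:    W    W    W    L    L    L    W
a=5:    W    W    W    L    L    L    W
a=6:    W    W    W    L    L    L    W
a=7:    W    W    W    L    L    L    W
a=8:    L    L    L    W    W    W    W
Cells with no legal move (terminal, hence L): (0,0), (0,1), (0,2), (1,0), (1,1), (1,2), (2,0), (2,1), (2,2), (3,0), (3,1), (3,2).
The remaining L cells, each justified by listing all of its moves:
(4,3): only reaches (0,3)(W), (4,0)(W), all W → L
(4,4): only reaches (0,4)(W), (4,1)(W), (4,0)(W), all W → L
(4,5): only reaches (0,5)(W), (4,2)(W), (4,1)(W), (4,0)(W), all W → L
(5,3): only reaches (1,3)(W), (5,0)(W), all W → L
(5,4): only reaches (1,4)(W), (5,1)(W), (5,0)(W), all W → L
(5,5): only reaches (1,5)(W), (5,2)(W), (5,1)(W), (5,0)(W), all W → L
(6,3): only reaches (2,3)(W), (6,0)(W), all W → L
(6,4): only reaches (2,4)(W), (6,1)(W), (6,0)(W), all W → L
(6,5): only reaches (2,5)(W), (6,2)(W), (6,1)(W), (6,0)(W), all W → L
(7,3): only reaches (3,3)(W), (7,0)(W), all W → L
(7,4): only reaches (3,4)(W), (7,1)(W), (7,0)(W), all W → L
(7,5): only reaches (3,5)(W), (7,2)(W), (7,1)(W), (7,0)(W), all W → L
(8,0): only reaches (4,0)(W), which is W → L
(8,1): only reaches (4,1)(W), which is W → L
(8,2): only reaches (4,2)(W), which is W → L
Every other cell has at least one move into one of the L cells above, so it is W.
From (8,6), the L positions reachable in one move are: (8,2), (8,1). Any move reaching one of these is winning.

Move to (8,2).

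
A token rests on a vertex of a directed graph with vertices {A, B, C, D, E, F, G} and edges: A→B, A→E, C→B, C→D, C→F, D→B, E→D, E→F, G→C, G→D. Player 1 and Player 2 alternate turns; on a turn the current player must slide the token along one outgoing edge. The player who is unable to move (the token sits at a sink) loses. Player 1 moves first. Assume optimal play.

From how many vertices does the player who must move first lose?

Build the W/L table. Terminal = L. A non-terminal position is W if it has a move to some L; otherwise it is L.
Every edge goes from a vertex to one that appears earlier in the order B, F, D, C, G, E, A, so processing vertices in that order labels each vertex after all of its successors.
B: no outgoing edge → L
F: no outgoing edge → L
D: W (go to B, an L position)
C: W (go to F, an L position)
G: L (options C(W), D(W) are all W)
E: W (go to F, an L position)
A: W (go to B, an L position)
The L vertices are B, F, G; that is 3 in all.

3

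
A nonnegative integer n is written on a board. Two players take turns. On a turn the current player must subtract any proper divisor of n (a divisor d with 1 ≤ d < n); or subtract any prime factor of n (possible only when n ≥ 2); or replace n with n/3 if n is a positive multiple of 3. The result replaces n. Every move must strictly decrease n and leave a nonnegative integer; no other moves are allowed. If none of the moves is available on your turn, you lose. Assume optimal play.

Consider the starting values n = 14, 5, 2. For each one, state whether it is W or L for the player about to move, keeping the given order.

Compute win/loss labels from the base case upward. A position with no move is L. Any other position is W if it can reach an L in one move, else L.
n=0: no move → L
n=1: no move → L
n=2: reaches L-position 0 → W
n=3: reaches L-position 0 → W
n=4: only reaches 2(W), 3(W), all W → L
n=5: reaches L-position 0 → W
n=6: reaches L-position 4 → W
n=7: reaches L-position 0 → W
n=8: reaches L-position 4 → W
n=9: only reaches 3(W), 6(W), 8(W), all W → L
n=10: reaches L-position 9 → W
n=11: reaches L-position 0 → W
n=12: reaches L-position 4 → W
n=13: reaches L-position 0 → W
n=14: only reaches 7(W), 12(W), 13(W), all W → L

14: L, 5: W, 2: W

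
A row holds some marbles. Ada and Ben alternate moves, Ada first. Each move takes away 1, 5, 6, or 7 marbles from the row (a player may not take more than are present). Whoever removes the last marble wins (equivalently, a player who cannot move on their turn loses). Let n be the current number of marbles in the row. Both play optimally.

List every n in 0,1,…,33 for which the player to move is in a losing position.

Classify positions by backward induction: terminal positions (no move available) are L. From any other position, the mover wins iff some move reaches an L.
n=0: no move → L
n=1: W (go to 0, an L position)
n=2: L (sole option 1(W) is W)
n=3: W (go to 2, an L position)
n=4: L (sole option 3(W) is W)
n=5: W (go to 4, an L position)
n=6: W (go to 0, an L position)
n=7: W (go to 2, an L position)
n=8: W (go to 2, an L position)
n=9: W (go to 4, an L position)
n=10: W (go to 4, an L position)
n=11: W (go to 4, an L position)
n=12: L (options 11(W), 7(W), 6(W), 5(W) are all W)
n=13: W (go to 12, an L position)
n=14: L (options 13(W), 9(W), 8(W), 7(W) are all W)
n=15: W (go to 14, an L position)
n=16: L (options 15(W), 11(W), 10(W), 9(W) are all W)
n=17: W (go to 16, an L position)
n=18: W (go to 12, an L position)
n=19: W (go to 14, an L position)
n=20: W (go to 14, an L position)
n=21: W (go to 16, an L position)
n=22: W (go to 16, an L position)
n=23: W (go to 16, an L position)
n=24: L (options 23(W), 19(W), 18(W), 17(W) are all W)
n=25: W (go to 24, an L position)
n=26: L (options 25(W), 21(W), 20(W), 19(W) are all W)
n=27: W (go to 26, an L position)
n=28: L (options 27(W), 23(W), 22(W), 21(W) are all W)
n=29: W (go to 28, an L position)
n=30: W (go to 24, an L position)
n=31: W (go to 26, an L position)
n=32: W (go to 26, an L position)
n=33: W (go to 28, an L position)
The losing starting values of n are exactly the entries labelled L in this table (9 of them).

0, 2, 4, 12, 14, 16, 24, 26, 28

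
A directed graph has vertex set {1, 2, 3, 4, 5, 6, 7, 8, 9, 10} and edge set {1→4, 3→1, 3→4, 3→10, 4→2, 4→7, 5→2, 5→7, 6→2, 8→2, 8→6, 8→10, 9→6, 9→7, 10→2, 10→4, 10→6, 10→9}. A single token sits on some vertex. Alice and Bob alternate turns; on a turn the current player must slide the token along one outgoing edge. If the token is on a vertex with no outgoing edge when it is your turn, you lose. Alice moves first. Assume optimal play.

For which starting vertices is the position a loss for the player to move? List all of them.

Positions with no move are L. A position that does have a move is losing for the player to move precisely when every available move leads to a winning position for the opponent. Fill in the labels:
Every edge goes from a vertex to one that appears earlier in the order 2, 7, 4, 6, 9, 10, 5, 1, 3, 8, so processing vertices in that order labels each vertex after all of its successors.
2: no outgoing edge → L
7: no outgoing edge → L
4: reaches L-position 7 → W
6: reaches L-position 2 → W
9: reaches L-position 7 → W
10: reaches L-position 2 → W
5: reaches L-position 7 → W
1: only reaches 4(W), which is W → L
3: reaches L-position 1 → W
8: reaches L-position 2 → W
Reading off the rows marked L gives the requested list; there are 3 such vertices.

1, 2, 7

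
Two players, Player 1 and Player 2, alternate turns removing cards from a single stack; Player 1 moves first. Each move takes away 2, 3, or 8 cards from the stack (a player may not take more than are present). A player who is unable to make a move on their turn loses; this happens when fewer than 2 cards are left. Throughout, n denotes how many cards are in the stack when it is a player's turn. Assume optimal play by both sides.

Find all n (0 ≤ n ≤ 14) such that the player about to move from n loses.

0, 1, 5, 6, 10, 11

Work bottom-up. With no move the player to move loses. Otherwise the position is W if at least one move leads to an L position for the opponent, and L if every move leads to a W.
n=0: no move → L
n=1: no move → L
n=2: reaches L-position 0 → W
n=3: reaches L-position 1 → W
n=4: reaches L-position 1 → W
n=5: only reaches 3(W), 2(W), all W → L
n=6: only reaches 4(W), 3(W), all W → L
n=7: reaches L-position 5 → W
n=8: reaches L-position 6 → W
n=9: reaches L-position 6 → W
n=10: only reaches 8(W), 7(W), 2(W), all W → L
n=11: only reaches 9(W), 8(W), 3(W), all W → L
n=12: reaches L-position 10 → W
n=13: reaches L-position 11 → W
n=14: reaches L-position 11 → W
The losing starting values of n are exactly the entries labelled L in this table (6 of them).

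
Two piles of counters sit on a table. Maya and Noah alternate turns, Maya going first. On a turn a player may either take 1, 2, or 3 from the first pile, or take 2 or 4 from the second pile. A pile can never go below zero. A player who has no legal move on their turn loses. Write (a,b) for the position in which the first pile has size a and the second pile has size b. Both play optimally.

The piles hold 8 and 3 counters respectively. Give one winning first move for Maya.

Move to (5,3).

Use the standard recursion: the mover loses at a terminal position; elsewhere, the mover wins exactly when some move hands the opponent an L position.
No move ever increases a pile, so every position that can arise here has a ≤ 8 and b ≤ 3; it is enough to label the cells with 0 ≤ a ≤ 8 and 0 ≤ b ≤ 3.
Every move lowers a or b (never raises either), so fill the grid row by row in increasing a, and left to right within a row: each cell's successors are then already labelled.
      b=0  b=1  b=2  b=3
a=0:    L    L    W    W
a=1:    W    W    L    L
a=2:    W    W    W    W
a=3:    W    W    W    W
a=4:    L    L    W    W
a=5:    W    W    L    L
a=6:    W    W    W    W
a=7:    W    W    W    W
a=8:    L    L    W    W
Cells with no legal move (terminal, hence L): (0,0), (0,1).
The remaining L cells, each justified by listing all of its moves:
(1,2): only reaches (0,2)(W), (1,0)(W), all W → L
(1,3): only reaches (0,3)(W), (1,1)(W), all W → L
(4,0): only reaches (3,0)(W), (2,0)(W), (1,0)(W), all W → L
(4,1): only reaches (3,1)(W), (2,1)(W), (1,1)(W), all W → L
(5,2): only reaches (4,2)(W), (3,2)(W), (2,2)(W), (5,0)(W), all W → L
(5,3): only reaches (4,3)(W), (3,3)(W), (2,3)(W), (5,1)(W), all W → L
(8,0): only reaches (7,0)(W), (6,0)(W), (5,0)(W), all W → L
(8,1): only reaches (7,1)(W), (6,1)(W), (5,1)(W), all W → L
Every other cell has at least one move into one of the L cells above, so it is W.
From (8,3), the L positions reachable in one move are: (5,3), (8,1). Any move reaching one of these is winning.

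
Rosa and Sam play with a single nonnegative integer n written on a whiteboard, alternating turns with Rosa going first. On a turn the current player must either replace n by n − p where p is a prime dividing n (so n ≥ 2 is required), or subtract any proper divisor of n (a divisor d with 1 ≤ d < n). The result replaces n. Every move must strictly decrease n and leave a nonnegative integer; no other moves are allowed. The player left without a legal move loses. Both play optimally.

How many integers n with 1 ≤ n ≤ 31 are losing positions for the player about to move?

6

Work bottom-up. With no move the player to move loses. Otherwise the position is W if at least one move leads to an L position for the opponent, and L if every move leads to a W.
n=0: no move → L
n=1: no move → L
n=2: →0(L), so W
n=3: →0(L), so W
n=4: →2(W), 3(W) — all W, so L
n=5: →0(L), so W
n=6: →4(L), so W
n=7: →0(L), so W
n=8: →4(L), so W
n=9: →6(W), 8(W) — all W, so L
n=10: →9(L), so W
n=11: →0(L), so W
n=12: →9(L), so W
n=13: →0(L), so W
n=14: →7(W), 12(W), 13(W) — all W, so L
n=15: →14(L), so W
n=16: →14(L), so W
n=17: →0(L), so W
n=18: →9(L), so W
n=19: →0(L), so W
n=20: →10(W), 15(W), 16(W), 18(W), 19(W) — all W, so L
n=21: →14(L), so W
n=22: →20(L), so W
n=23: →0(L), so W
n=24: →20(L), so W
n=25: →20(L), so W
n=26: →13(W), 24(W), 25(W) — all W, so L
n=27: →26(L), so W
n=28: →14(L), so W
n=29: →0(L), so W
n=30: →20(L), so W
n=31: →0(L), so W
L entries with 1 ≤ n ≤ 31 (n=0 is outside the asked range and is not counted): n = 1, 4, 9, 14, 20, 26; that makes 6.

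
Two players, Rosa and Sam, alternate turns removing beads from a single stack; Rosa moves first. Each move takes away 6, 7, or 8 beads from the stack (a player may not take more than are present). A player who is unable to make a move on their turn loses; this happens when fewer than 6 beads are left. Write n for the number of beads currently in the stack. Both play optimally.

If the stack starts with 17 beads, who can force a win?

Sam wins.

Build the W/L table. Terminal = L. A non-terminal position is W if it has a move to some L; otherwise it is L.
n=0: no move → L
n=1: no move → L
n=2: no move → L
n=3: no move → L
n=4: no move → L
n=5: no move → L
n=6: W (go to 0, an L position)
n=7: W (go to 1, an L position)
n=8: W (go to 2, an L position)
n=9: W (go to 3, an L position)
n=10: W (go to 4, an L position)
n=11: W (go to 5, an L position)
n=12: W (go to 5, an L position)
n=13: W (go to 5, an L position)
n=14: L (options 8(W), 7(W), 6(W) are all W)
n=15: L (options 9(W), 8(W), 7(W) are all W)
n=16: L (options 10(W), 9(W), 8(W) are all W)
n=17: L (options 11(W), 10(W), 9(W) are all W)
The starting position 17 is L: whatever Rosa does, the opponent receives a W position.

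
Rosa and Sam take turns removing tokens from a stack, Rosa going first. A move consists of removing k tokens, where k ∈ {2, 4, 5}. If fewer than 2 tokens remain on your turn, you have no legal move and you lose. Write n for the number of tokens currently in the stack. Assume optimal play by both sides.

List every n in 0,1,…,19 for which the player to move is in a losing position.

Build the W/L table. Terminal = L. A non-terminal position is W if it has a move to some L; otherwise it is L.
n=0: no move → L
n=1: no move → L
n=2: W (go to 0, an L position)
n=3: W (go to 1, an L position)
n=4: W (go to 0, an L position)
n=5: W (go to 1, an L position)
n=6: W (go to 1, an L position)
n=7: L (options 5(W), 3(W), 2(W) are all W)
n=8: L (options 6(W), 4(W), 3(W) are all W)
n=9: W (go to 7, an L position)
n=10: W (go to 8, an L position)
n=11: W (go to 7, an L position)
n=12: W (go to 8, an L position)
n=13: W (go to 8, an L position)
n=14: L (options 12(W), 10(W), 9(W) are all W)
n=15: L (options 13(W), 11(W), 10(W) are all W)
n=16: W (go to 14, an L position)
n=17: W (go to 15, an L position)
n=18: W (go to 14, an L position)
n=19: W (go to 15, an L position)
Reading off the rows marked L gives the requested list; there are 6 such values of n.

0, 1, 7, 8, 14, 15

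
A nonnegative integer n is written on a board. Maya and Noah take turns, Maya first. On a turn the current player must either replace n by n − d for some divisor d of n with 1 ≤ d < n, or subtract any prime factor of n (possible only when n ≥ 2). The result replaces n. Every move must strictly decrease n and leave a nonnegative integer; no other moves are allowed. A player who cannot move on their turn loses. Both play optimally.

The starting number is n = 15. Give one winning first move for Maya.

Move to 14.

Label each position W (a win for the player to move) or L (a loss). A position with no legal move is L; any other position is W exactly when some move reaches an L, and L when every move reaches a W.
n=0: no move → L
n=1: no move → L
n=2: can move to 0, which is L ⇒ W
n=3: can move to 0, which is L ⇒ W
n=4: moves to 2(W), 3(W); every one is W ⇒ L
n=5: can move to 0, which is L ⇒ W
n=6: can move to 4, which is L ⇒ W
n=7: can move to 0, which is L ⇒ W
n=8: can move to 4, which is L ⇒ W
n=9: moves to 6(W), 8(W); every one is W ⇒ L
n=10: can move to 9, which is L ⇒ W
n=11: can move to 0, which is L ⇒ W
n=12: can move to 9, which is L ⇒ W
n=13: can move to 0, which is L ⇒ W
n=14: moves to 7(W), 12(W), 13(W); every one is W ⇒ L
n=15: can move to 14, which is L ⇒ W
From 15, the L positions reachable in one move are: 14.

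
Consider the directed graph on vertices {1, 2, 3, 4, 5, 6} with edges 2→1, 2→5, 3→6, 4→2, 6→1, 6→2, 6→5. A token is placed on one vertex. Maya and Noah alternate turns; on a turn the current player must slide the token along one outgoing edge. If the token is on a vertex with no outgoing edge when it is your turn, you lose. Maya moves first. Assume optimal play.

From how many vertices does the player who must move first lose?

Classify positions by backward induction: terminal positions (no move available) are L. From any other position, the mover wins iff some move reaches an L.
Every edge goes from a vertex to one that appears earlier in the order 5, 1, 2, 6, 4, 3, so processing vertices in that order labels each vertex after all of its successors.
5: no outgoing edge → L
1: no outgoing edge → L
2: →1(L), so W
6: →1(L), so W
4: →2(W) only, which is W, so L
3: →6(W) only, which is W, so L
The L vertices are 1, 3, 4, 5; that is 4 in all.

4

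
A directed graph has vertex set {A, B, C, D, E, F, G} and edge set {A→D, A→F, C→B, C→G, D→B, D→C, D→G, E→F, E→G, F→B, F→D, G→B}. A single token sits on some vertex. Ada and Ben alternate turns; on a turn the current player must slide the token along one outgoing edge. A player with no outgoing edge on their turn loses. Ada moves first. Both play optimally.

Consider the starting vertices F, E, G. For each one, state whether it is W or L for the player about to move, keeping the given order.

Positions with no move are L. A position that does have a move is losing for the player to move precisely when every available move leads to a winning position for the opponent. Fill in the labels:
Every edge goes from a vertex to one that appears earlier in the order B, G, C, D, F, A, E, so processing vertices in that order labels each vertex after all of its successors.
B: no outgoing edge → L
G: reaches L-position B → W
C: reaches L-position B → W
D: reaches L-position B → W
F: reaches L-position B → W
A: only reaches F(W), D(W), all W → L
E: only reaches F(W), G(W), all W → L

F: W, E: L, G: W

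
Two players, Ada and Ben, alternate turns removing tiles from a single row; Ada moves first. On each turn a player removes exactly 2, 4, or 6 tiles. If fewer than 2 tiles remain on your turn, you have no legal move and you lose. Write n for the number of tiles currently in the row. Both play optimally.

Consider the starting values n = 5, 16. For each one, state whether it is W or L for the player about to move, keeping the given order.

5: W, 16: L

Compute win/loss labels from the base case upward. A position with no move is L. Any other position is W if it can reach an L in one move, else L.
n=0: no move → L
n=1: no move → L
n=2: reaches L-position 0 → W
n=3: reaches L-position 1 → W
n=4: reaches L-position 0 → W
n=5: reaches L-position 1 → W
n=6: reaches L-position 0 → W
n=7: reaches L-position 1 → W
n=8: only reaches 6(W), 4(W), 2(W), all W → L
n=9: only reaches 7(W), 5(W), 3(W), all W → L
n=10: reaches L-position 8 → W
n=11: reaches L-position 9 → W
n=12: reaches L-position 8 → W
n=13: reaches L-position 9 → W
n=14: reaches L-position 8 → W
n=15: reaches L-position 9 → W
n=16: only reaches 14(W), 12(W), 10(W), all W → L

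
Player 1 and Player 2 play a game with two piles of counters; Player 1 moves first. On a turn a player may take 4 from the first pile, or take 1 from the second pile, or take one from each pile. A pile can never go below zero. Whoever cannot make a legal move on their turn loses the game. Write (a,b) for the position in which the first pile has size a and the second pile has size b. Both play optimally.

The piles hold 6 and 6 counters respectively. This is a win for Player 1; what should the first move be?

Move to (2,6).

Label each position W (a win for the player to move) or L (a loss). A position with no legal move is L; any other position is W exactly when some move reaches an L, and L when every move reaches a W.
No move ever increases a pile, so every position that can arise here has a ≤ 6 and b ≤ 6; it is enough to label the cells with 0 ≤ a ≤ 6 and 0 ≤ b ≤ 6.
Every move lowers a or b (never raises either), so fill the grid row by row in increasing a, and left to right within a row: each cell's successors are then already labelled.
      b=0  b=1  b=2  b=3  b=4  b=5  b=6
a=0:    L    W    L    W    L    W    L
a=1:    L    W    L    W    L    W    L
a=2:    L    W    L    W    L    W    L
a=3:    L    W    L    W    L    W    L
a=4:    W    W    W    W    W    W    W
a=5:    W    L    W    L    W    L    W
a=6:    W    L    W    L    W    L    W
Cells with no legal move (terminal, hence L): (0,0), (1,0), (2,0), (3,0).
The remaining L cells, each justified by listing all of its moves:
(0,2): L (sole option (0,1)(W) is W)
(0,4): L (sole option (0,3)(W) is W)
(0,6): L (sole option (0,5)(W) is W)
(1,2): L (options (1,1)(W), (0,1)(W) are all W)
(1,4): L (options (1,3)(W), (0,3)(W) are all W)
(1,6): L (options (1,5)(W), (0,5)(W) are all W)
(2,2): L (options (2,1)(W), (1,1)(W) are all W)
(2,4): L (options (2,3)(W), (1,3)(W) are all W)
(2,6): L (options (2,5)(W), (1,5)(W) are all W)
(3,2): L (options (3,1)(W), (2,1)(W) are all W)
(3,4): L (options (3,3)(W), (2,3)(W) are all W)
(3,6): L (options (3,5)(W), (2,5)(W) are all W)
(5,1): L (options (1,1)(W), (5,0)(W), (4,0)(W) are all W)
(5,3): L (options (1,3)(W), (5,2)(W), (4,2)(W) are all W)
(5,5): L (options (1,5)(W), (5,4)(W), (4,4)(W) are all W)
(6,1): L (options (2,1)(W), (6,0)(W), (5,0)(W) are all W)
(6,3): L (options (2,3)(W), (6,2)(W), (5,2)(W) are all W)
(6,5): L (options (2,5)(W), (6,4)(W), (5,4)(W) are all W)
Every other cell has at least one move into one of the L cells above, so it is W.
From (6,6), the L positions reachable in one move are: (2,6), (6,5), (5,5). Any move reaching one of these is winning.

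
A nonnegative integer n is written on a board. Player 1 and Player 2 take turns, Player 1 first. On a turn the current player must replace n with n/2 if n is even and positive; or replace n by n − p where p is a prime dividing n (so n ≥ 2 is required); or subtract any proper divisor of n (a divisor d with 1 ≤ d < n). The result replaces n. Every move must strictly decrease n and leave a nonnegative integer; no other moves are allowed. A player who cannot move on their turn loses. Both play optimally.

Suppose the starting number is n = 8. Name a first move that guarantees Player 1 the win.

Classify positions by backward induction: terminal positions (no move available) are L. From any other position, the mover wins iff some move reaches an L.
n=0: no move → L
n=1: no move → L
n=2: reaches L-position 0 → W
n=3: reaches L-position 0 → W
n=4: only reaches 2(W), 3(W), all W → L
n=5: reaches L-position 0 → W
n=6: reaches L-position 4 → W
n=7: reaches L-position 0 → W
n=8: reaches L-position 4 → W
From 8, the L positions reachable in one move are: 4.

Move to 4.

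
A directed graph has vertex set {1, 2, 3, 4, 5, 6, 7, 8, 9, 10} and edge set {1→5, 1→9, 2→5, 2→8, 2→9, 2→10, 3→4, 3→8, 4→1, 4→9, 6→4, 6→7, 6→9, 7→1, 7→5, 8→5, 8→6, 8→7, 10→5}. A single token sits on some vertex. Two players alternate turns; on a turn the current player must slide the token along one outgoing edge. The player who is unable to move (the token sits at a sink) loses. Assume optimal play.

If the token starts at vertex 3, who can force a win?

The second player wins.

Build the W/L table. Terminal = L. A non-terminal position is W if it has a move to some L; otherwise it is L.
Every edge goes from a vertex to one that appears earlier in the order 5, 9, 1, 4, 7, 6, 8, 3, 10, 2, so processing vertices in that order labels each vertex after all of its successors.
5: no outgoing edge → L
9: no outgoing edge → L
1: W (go to 9, an L position)
4: W (go to 9, an L position)
7: W (go to 5, an L position)
6: W (go to 9, an L position)
8: W (go to 5, an L position)
3: L (options 8(W), 4(W) are all W)
10: W (go to 5, an L position)
2: W (go to 9, an L position)
The starting position 3 is L: whatever the player to move does, the opponent receives a W position.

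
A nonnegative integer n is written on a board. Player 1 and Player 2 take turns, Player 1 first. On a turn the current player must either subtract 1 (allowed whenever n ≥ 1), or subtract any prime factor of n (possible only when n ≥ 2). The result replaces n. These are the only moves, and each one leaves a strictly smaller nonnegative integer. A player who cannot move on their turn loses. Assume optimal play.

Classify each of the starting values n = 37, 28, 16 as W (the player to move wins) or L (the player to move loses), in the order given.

Classify positions by backward induction: terminal positions (no move available) are L. From any other position, the mover wins iff some move reaches an L.
n=0: no move → L
n=1: →0(L), so W
n=2: →0(L), so W
n=3: →0(L), so W
n=4: →2(W), 3(W) — all W, so L
n=5: →0(L), so W
n=6: →4(L), so W
n=7: →0(L), so W
n=8: →6(W), 7(W) — all W, so L
n=9: →8(L), so W
n=10: →8(L), so W
n=11: →0(L), so W
n=12: →9(W), 10(W), 11(W) — all W, so L
n=13: →0(L), so W
n=14: →12(L), so W
n=15: →12(L), so W
n=16: →14(W), 15(W) — all W, so L
n=17: →0(L), so W
n=18: →16(L), so W
n=19: →0(L), so W
n=20: →15(W), 18(W), 19(W) — all W, so L
n=21: →20(L), so W
n=22: →20(L), so W
n=23: →0(L), so W
n=24: →21(W), 22(W), 23(W) — all W, so L
n=25: →20(L), so W
n=26: →24(L), so W
n=27: →24(L), so W
n=28: →21(W), 26(W), 27(W) — all W, so L
n=29: →0(L), so W
n=30: →28(L), so W
n=31: →0(L), so W
n=32: →30(W), 31(W) — all W, so L
n=33: →32(L), so W
n=34: →32(L), so W
n=35: →28(L), so W
n=36: →33(W), 34(W), 35(W) — all W, so L
n=37: →0(L), so W

37: W, 28: L, 16: L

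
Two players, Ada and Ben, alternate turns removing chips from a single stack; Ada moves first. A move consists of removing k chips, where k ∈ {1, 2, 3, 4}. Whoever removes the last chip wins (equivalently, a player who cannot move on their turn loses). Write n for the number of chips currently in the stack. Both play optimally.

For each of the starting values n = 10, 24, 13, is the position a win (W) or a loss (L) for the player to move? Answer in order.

Use the standard recursion: the mover loses at a terminal position; elsewhere, the mover wins exactly when some move hands the opponent an L position.
n=0: no move → L
n=1: can move to 0, which is L ⇒ W
n=2: can move to 0, which is L ⇒ W
n=3: can move to 0, which is L ⇒ W
n=4: can move to 0, which is L ⇒ W
n=5: moves to 4(W), 3(W), 2(W), 1(W); every one is W ⇒ L
n=6: can move to 5, which is L ⇒ W
n=7: can move to 5, which is L ⇒ W
n=8: can move to 5, which is L ⇒ W
n=9: can move to 5, which is L ⇒ W
n=10: moves to 9(W), 8(W), 7(W), 6(W); every one is W ⇒ L
n=11: can move to 10, which is L ⇒ W
n=12: can move to 10, which is L ⇒ W
n=13: can move to 10, which is L ⇒ W
n=14: can move to 10, which is L ⇒ W
n=15: moves to 14(W), 13(W), 12(W), 11(W); every one is W ⇒ L
n=16: can move to 15, which is L ⇒ W
n=17: can move to 15, which is L ⇒ W
n=18: can move to 15, which is L ⇒ W
n=19: can move to 15, which is L ⇒ W
n=20: moves to 19(W), 18(W), 17(W), 16(W); every one is W ⇒ L
n=21: can move to 20, which is L ⇒ W
n=22: can move to 20, which is L ⇒ W
n=23: can move to 20, which is L ⇒ W
n=24: can move to 20, which is L ⇒ W

10: L, 24: W, 13: W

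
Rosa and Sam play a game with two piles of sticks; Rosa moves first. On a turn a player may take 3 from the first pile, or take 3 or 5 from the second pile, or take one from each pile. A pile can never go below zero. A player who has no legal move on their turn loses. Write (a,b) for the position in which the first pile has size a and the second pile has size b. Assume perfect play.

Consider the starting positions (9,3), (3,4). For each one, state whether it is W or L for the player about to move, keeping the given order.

Label each position W (a win for the player to move) or L (a loss). A position with no legal move is L; any other position is W exactly when some move reaches an L, and L when every move reaches a W.
No move ever increases a pile, so every position that can arise here has a ≤ 9 and b ≤ 4; it is enough to label the cells with 0 ≤ a ≤ 9 and 0 ≤ b ≤ 4.
Every move lowers a or b (never raises either), so fill the grid row by row in increasing a, and left to right within a row: each cell's successors are then already labelled.
      b=0  b=1  b=2  b=3  b=4
a=0:    L    L    L    W    W
a=1:    L    W    W    W    L
a=2:    L    W    L    W    L
a=3:    W    W    W    W    L
a=4:    W    L    L    L    W
a=5:    W    L    W    W    W
a=6:    L    L    W    W    W
a=7:    L    W    W    W    L
a=8:    L    W    L    W    L
a=9:    W    W    L    W    L
Cells with no legal move (terminal, hence L): (0,0), (0,1), (0,2), (1,0), (2,0).
The remaining L cells, each justified by listing all of its moves:
(1,4): moves to (1,1)(W), (0,3)(W); every one is W ⇒ L
(2,2): the only move is to (1,1)(W), a W ⇒ L
(2,4): moves to (2,1)(W), (1,3)(W); every one is W ⇒ L
(3,4): moves to (0,4)(W), (3,1)(W), (2,3)(W); every one is W ⇒ L
(4,1): moves to (1,1)(W), (3,0)(W); every one is W ⇒ L
(4,2): moves to (1,2)(W), (3,1)(W); every one is W ⇒ L
(4,3): moves to (1,3)(W), (4,0)(W), (3,2)(W); every one is W ⇒ L
(5,1): moves to (2,1)(W), (4,0)(W); every one is W ⇒ L
(6,0): the only move is to (3,0)(W), a W ⇒ L
(6,1): moves to (3,1)(W), (5,0)(W); every one is W ⇒ L
(7,0): the only move is to (4,0)(W), a W ⇒ L
(7,4): moves to (4,4)(W), (7,1)(W), (6,3)(W); every one is W ⇒ L
(8,0): the only move is to (5,0)(W), a W ⇒ L
(8,2): moves to (5,2)(W), (7,1)(W); every one is W ⇒ L
(8,4): moves to (5,4)(W), (8,1)(W), (7,3)(W); every one is W ⇒ L
(9,2): moves to (6,2)(W), (8,1)(W); every one is W ⇒ L
(9,4): moves to (6,4)(W), (9,1)(W), (8,3)(W); every one is W ⇒ L
Every other cell has at least one move into one of the L cells above, so it is W.
(9,3): the move to (8,2) reaches an L cell, so W
(3,4): one of the L cells justified above, so L

(9,3): W, (3,4): L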